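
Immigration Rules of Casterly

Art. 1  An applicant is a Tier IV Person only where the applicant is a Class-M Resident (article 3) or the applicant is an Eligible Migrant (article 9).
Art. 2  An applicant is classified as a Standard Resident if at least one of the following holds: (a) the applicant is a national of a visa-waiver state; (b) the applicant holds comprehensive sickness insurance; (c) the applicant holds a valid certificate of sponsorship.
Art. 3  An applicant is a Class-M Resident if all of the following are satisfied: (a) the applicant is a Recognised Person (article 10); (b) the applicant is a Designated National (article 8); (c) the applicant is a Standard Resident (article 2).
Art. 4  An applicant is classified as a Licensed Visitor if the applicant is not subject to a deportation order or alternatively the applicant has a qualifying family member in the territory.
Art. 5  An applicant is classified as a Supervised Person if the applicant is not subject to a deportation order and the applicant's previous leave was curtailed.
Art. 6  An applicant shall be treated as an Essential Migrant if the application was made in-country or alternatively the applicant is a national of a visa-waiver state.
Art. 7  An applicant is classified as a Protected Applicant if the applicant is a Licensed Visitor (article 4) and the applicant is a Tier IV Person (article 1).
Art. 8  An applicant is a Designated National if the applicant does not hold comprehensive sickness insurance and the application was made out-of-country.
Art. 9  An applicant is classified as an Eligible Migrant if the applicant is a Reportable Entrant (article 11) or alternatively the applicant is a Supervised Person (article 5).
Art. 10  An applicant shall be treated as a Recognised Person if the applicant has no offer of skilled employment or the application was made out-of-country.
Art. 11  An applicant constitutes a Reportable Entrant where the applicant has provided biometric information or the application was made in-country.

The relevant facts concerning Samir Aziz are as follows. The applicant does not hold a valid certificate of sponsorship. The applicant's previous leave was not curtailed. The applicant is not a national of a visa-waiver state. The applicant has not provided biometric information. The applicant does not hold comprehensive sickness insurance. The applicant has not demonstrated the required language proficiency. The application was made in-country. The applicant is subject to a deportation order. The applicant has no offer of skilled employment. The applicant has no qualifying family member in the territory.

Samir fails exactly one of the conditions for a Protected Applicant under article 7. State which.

Licensed Visitor

article 4 — Licensed Visitor: [the applicant is not subject to a deportation order? no] OR [the applicant has a qualifying family member in the territory? no] → not satisfied.
article 10 — Recognised Person: [the applicant has no offer of skilled employment? yes] OR [the application was made out-of-country? no] → satisfied.
article 8 — Designated National: [the applicant does not hold comprehensive sickness insurance? yes] AND [the application was made out-of-country? no] → not satisfied.
article 2 — Standard Resident: [the applicant is a national of a visa-waiver state? no] OR [the applicant holds comprehensive sickness insurance? no] OR [the applicant holds a valid certificate of sponsorship? no] → not satisfied.
article 3 — Class-M Resident: [Recognised Person (article 10)? yes] AND [Designated National (article 8)? no] AND [Standard Resident (article 2)? no] → not satisfied.
article 11 — Reportable Entrant: [the applicant has provided biometric information? no] OR [the application was made in-country? yes] → satisfied.
article 5 — Supervised Person: [the applicant is not subject to a deportation order? no] AND [the applicant's previous leave was curtailed? no] → not satisfied.
article 9 — Eligible Migrant: [Reportable Entrant (article 11)? yes] OR [Supervised Person (article 5)? no] → satisfied.
article 1 — Tier IV Person: [Class-M Resident (article 3)? no] OR [Eligible Migrant (article 9)? yes] → satisfied.
article 7 — Protected Applicant: [Licensed Visitor (article 4)? no] AND [Tier IV Person (article 1)? yes] → not satisfied.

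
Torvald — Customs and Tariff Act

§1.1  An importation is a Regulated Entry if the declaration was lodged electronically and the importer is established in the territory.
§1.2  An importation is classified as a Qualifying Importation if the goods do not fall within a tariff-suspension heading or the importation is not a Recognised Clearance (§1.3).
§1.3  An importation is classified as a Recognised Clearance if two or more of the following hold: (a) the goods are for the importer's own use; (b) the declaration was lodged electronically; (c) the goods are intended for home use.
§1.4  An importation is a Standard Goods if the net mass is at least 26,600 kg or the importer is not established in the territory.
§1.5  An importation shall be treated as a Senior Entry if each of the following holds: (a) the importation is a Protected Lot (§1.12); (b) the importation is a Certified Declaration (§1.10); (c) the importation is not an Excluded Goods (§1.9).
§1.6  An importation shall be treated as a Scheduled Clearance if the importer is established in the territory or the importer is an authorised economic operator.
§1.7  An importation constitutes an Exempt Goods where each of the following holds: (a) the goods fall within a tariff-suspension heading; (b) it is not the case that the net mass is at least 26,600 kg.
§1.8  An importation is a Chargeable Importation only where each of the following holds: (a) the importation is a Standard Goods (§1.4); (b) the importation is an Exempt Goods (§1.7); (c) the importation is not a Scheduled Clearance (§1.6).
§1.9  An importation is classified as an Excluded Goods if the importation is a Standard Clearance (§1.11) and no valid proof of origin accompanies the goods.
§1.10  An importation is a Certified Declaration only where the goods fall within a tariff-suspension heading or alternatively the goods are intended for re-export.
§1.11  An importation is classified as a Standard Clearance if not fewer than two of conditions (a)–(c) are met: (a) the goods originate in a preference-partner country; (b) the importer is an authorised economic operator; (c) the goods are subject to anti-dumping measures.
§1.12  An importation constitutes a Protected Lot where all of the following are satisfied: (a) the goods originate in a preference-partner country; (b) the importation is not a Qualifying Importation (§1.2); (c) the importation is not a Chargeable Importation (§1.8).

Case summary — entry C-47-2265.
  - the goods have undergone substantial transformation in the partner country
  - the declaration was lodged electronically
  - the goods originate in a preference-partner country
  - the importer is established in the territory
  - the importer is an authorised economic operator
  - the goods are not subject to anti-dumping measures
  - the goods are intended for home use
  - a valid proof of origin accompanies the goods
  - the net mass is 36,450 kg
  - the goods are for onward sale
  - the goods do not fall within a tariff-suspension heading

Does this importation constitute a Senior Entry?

§1.3 — Recognised Clearance: the goods are for the importer's own use? no; the declaration was lodged electronically? yes; the goods are intended for home use? yes — 2 of 3 hold (need ≥2) → satisfied.
§1.2 — Qualifying Importation: [the goods do not fall within a tariff-suspension heading? yes] OR [not a Recognised Clearance (§1.3)? no] → satisfied.
§1.4 — Standard Goods: [net mass: 36,450 kg ≥ 26,600 kg? yes] OR [the importer is not established in the territory? no] → satisfied.
§1.7 — Exempt Goods: [the goods fall within a tariff-suspension heading? no] AND [net mass: 36,450 kg ≥ 26,600 kg? yes, so negated condition no] → not satisfied.
§1.6 — Scheduled Clearance: [the importer is established in the territory? yes] OR [the importer is an authorised economic operator? yes] → satisfied.
§1.8 — Chargeable Importation: [Standard Goods (§1.4)? yes] AND [Exempt Goods (§1.7)? no] AND [not a Scheduled Clearance (§1.6)? no] → not satisfied.
§1.12 — Protected Lot: [the goods originate in a preference-partner country? yes] AND [not a Qualifying Importation (§1.2)? no] AND [not a Chargeable Importation (§1.8)? yes] → not satisfied.
§1.10 — Certified Declaration: [the goods fall within a tariff-suspension heading? no] OR [the goods are intended for re-export? no] → not satisfied.
§1.11 — Standard Clearance: the goods originate in a preference-partner country? yes; the importer is an authorised economic operator? yes; the goods are subject to anti-dumping measures? no — 2 of 3 hold (need ≥2) → satisfied.
§1.9 — Excluded Goods: [Standard Clearance (§1.11)? yes] AND [no valid proof of origin accompanies the goods? no] → not satisfied.
§1.5 — Senior Entry: [Protected Lot (§1.12)? no] AND [Certified Declaration (§1.10)? no] AND [not an Excluded Goods (§1.9)? yes] → not satisfied.

No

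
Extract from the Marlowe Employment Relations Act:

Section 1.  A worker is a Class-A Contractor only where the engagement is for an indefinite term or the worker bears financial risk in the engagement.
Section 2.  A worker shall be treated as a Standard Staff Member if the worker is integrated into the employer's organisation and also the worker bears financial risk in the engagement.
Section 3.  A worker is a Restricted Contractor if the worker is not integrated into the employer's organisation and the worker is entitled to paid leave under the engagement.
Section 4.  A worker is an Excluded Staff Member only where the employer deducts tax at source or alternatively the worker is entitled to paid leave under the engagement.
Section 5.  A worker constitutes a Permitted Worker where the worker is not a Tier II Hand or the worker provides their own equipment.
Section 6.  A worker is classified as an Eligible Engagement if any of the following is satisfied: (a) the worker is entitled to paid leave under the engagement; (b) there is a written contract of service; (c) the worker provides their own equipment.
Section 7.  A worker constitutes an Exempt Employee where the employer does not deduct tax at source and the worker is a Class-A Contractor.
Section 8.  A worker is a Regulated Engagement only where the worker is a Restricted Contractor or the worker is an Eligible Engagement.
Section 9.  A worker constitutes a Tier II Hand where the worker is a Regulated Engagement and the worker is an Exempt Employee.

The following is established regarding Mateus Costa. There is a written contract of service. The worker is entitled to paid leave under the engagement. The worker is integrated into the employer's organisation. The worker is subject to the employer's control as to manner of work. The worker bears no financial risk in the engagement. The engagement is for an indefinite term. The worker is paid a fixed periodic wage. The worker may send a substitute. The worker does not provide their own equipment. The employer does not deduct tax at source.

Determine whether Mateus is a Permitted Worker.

Under section 3: the worker is not integrated into the employer's organisation? no; and the worker is entitled to paid leave under the engagement? yes. So the worker is not a Restricted Contractor.
Under section 6: the worker is entitled to paid leave under the engagement? yes; or there is a written contract of service? yes; or the worker provides their own equipment? no. So the worker is an Eligible Engagement.
Under section 8: Restricted Contractor (section 3)? no; or Eligible Engagement (section 6)? yes. So the worker is a Regulated Engagement.
Under section 1: the engagement is for an indefinite term? yes; or the worker bears financial risk in the engagement? no. So the worker is a Class-A Contractor.
Under section 7: the employer does not deduct tax at source? yes; and Class-A Contractor (section 1)? yes. So the worker is an Exempt Employee.
Under section 9: Regulated Engagement (section 8)? yes; and Exempt Employee (section 7)? yes. So the worker is a Tier II Hand.
Under section 5: not a Tier II Hand (section 9)? no; or the worker provides their own equipment? no. So the worker is not a Permitted Worker.

No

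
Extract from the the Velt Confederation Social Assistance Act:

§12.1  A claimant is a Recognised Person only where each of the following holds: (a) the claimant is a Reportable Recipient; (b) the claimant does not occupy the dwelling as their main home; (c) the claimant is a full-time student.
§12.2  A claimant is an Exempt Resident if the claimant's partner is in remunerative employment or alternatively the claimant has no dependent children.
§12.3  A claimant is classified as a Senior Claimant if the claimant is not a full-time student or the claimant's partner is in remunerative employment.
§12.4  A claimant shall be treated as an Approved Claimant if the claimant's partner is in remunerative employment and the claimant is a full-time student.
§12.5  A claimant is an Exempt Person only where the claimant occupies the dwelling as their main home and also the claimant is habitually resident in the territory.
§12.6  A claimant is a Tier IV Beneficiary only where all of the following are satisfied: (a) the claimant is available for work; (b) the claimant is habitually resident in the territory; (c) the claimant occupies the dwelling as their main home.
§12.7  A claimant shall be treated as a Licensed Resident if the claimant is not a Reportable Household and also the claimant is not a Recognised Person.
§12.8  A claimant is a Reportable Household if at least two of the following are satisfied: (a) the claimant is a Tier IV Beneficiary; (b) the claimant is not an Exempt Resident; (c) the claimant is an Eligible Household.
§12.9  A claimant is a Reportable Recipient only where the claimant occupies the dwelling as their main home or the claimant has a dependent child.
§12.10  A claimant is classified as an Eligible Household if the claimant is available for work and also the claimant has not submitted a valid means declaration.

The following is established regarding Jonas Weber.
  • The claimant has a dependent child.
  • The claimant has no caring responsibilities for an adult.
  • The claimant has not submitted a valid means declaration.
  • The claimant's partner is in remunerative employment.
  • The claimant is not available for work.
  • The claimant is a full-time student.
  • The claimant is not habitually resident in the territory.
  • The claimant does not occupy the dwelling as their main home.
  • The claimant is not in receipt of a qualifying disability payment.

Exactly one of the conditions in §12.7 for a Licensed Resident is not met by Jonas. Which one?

Recognised Person

§12.6 — Tier IV Beneficiary: [the claimant is available for work? no] AND [the claimant is habitually resident in the territory? no] AND [the claimant occupies the dwelling as their main home? no] → not satisfied.
§12.2 — Exempt Resident: [the claimant's partner is in remunerative employment? yes] OR [the claimant has no dependent children? no] → satisfied.
§12.10 — Eligible Household: [the claimant is available for work? no] AND [the claimant has not submitted a valid means declaration? yes] → not satisfied.
§12.8 — Reportable Household: Tier IV Beneficiary (§12.6)? no; not an Exempt Resident (§12.2)? no; Eligible Household (§12.10)? no — 0 of 3 hold (need ≥2) → not satisfied.
§12.9 — Reportable Recipient: [the claimant occupies the dwelling as their main home? no] OR [the claimant has a dependent child? yes] → satisfied.
§12.1 — Recognised Person: [Reportable Recipient (§12.9)? yes] AND [the claimant does not occupy the dwelling as their main home? yes] AND [the claimant is a full-time student? yes] → satisfied.
§12.7 — Licensed Resident: [not a Reportable Household (§12.8)? yes] AND [not a Recognised Person (§12.1)? no] → not satisfied.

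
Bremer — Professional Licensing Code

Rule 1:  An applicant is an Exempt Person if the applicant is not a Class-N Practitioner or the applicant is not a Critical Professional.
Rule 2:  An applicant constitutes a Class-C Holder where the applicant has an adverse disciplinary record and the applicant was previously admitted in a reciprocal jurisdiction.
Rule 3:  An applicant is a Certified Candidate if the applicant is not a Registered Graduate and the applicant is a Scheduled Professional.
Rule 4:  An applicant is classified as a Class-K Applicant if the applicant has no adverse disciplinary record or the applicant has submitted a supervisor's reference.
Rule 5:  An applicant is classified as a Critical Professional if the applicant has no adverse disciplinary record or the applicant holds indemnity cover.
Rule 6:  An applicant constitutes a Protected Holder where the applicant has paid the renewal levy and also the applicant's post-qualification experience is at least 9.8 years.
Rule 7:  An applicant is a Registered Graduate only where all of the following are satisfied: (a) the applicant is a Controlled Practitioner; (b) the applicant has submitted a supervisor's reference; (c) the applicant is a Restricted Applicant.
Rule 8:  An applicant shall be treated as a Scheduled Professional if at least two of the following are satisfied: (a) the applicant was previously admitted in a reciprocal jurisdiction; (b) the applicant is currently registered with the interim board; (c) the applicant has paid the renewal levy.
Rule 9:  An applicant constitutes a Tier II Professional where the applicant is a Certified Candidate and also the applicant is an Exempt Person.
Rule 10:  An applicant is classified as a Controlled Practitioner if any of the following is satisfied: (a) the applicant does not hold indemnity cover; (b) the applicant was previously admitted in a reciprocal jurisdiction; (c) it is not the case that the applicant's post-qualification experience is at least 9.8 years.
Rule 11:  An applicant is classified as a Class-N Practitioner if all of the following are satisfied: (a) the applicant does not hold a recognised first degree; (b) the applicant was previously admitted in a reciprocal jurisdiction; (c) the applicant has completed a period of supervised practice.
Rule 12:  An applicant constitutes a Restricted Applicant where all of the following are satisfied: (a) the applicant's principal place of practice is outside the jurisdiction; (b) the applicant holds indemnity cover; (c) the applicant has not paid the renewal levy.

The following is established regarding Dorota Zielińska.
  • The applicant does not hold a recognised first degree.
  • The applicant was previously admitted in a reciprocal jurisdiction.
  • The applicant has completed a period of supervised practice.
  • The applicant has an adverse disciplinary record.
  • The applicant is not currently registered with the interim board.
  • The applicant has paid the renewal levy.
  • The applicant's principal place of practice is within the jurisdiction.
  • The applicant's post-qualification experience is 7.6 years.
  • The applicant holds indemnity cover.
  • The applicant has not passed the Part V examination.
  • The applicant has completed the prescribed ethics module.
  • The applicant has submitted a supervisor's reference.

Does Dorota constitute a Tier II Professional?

rule 10 — Controlled Practitioner: [the applicant does not hold indemnity cover? no] OR [the applicant was previously admitted in a reciprocal jurisdiction? yes] OR [applicant's post-qualification experience: 7.6 years ≥ 9.8 years? no, so negated condition yes] → satisfied.
rule 12 — Restricted Applicant: [the applicant's principal place of practice is outside the jurisdiction? no] AND [the applicant holds indemnity cover? yes] AND [the applicant has not paid the renewal levy? no] → not satisfied.
rule 7 — Registered Graduate: [Controlled Practitioner (rule 10)? yes] AND [the applicant has submitted a supervisor's reference? yes] AND [Restricted Applicant (rule 12)? no] → not satisfied.
rule 8 — Scheduled Professional: the applicant was previously admitted in a reciprocal jurisdiction? yes; the applicant is currently registered with the interim board? no; the applicant has paid the renewal levy? yes — 2 of 3 hold (need ≥2) → satisfied.
rule 3 — Certified Candidate: [not a Registered Graduate (rule 7)? yes] AND [Scheduled Professional (rule 8)? yes] → satisfied.
rule 11 — Class-N Practitioner: [the applicant does not hold a recognised first degree? yes] AND [the applicant was previously admitted in a reciprocal jurisdiction? yes] AND [the applicant has completed a period of supervised practice? yes] → satisfied.
rule 5 — Critical Professional: [the applicant has no adverse disciplinary record? no] OR [the applicant holds indemnity cover? yes] → satisfied.
rule 1 — Exempt Person: [not a Class-N Practitioner (rule 11)? no] OR [not a Critical Professional (rule 5)? no] → not satisfied.
rule 9 — Tier II Professional: [Certified Candidate (rule 3)? yes] AND [Exempt Person (rule 1)? no] → not satisfied.

No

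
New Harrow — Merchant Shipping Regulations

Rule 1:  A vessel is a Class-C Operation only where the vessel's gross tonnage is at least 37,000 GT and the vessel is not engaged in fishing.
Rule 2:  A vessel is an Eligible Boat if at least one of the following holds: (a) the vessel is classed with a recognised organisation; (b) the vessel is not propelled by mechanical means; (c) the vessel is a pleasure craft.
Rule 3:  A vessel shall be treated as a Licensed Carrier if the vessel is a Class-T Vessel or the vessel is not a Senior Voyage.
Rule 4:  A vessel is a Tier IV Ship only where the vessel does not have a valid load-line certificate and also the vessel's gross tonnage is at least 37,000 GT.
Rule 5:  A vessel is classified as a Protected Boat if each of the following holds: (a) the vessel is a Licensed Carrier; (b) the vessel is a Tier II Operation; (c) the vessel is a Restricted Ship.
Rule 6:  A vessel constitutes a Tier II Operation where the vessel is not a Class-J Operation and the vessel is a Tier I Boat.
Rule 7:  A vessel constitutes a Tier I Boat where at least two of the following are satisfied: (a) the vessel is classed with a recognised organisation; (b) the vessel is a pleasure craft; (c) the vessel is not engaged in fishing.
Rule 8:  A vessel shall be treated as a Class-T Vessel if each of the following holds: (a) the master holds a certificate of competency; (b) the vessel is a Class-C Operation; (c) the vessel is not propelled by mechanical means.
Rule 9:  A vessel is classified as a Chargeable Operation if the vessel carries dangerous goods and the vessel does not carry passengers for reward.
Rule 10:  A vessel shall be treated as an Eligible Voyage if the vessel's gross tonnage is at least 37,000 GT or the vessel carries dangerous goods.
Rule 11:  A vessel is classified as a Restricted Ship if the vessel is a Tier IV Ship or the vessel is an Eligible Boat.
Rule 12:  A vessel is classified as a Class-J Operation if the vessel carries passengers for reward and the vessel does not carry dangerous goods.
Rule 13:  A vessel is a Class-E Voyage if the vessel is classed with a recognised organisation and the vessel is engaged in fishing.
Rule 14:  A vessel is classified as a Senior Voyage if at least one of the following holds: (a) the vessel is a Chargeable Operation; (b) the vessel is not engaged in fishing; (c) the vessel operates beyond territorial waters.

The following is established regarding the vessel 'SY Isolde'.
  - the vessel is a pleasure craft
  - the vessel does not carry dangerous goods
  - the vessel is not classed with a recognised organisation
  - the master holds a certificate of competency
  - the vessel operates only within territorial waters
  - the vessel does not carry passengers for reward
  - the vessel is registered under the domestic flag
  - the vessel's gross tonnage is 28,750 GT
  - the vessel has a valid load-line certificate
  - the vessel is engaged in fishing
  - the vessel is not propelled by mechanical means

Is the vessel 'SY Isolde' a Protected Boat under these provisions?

Under rule 1: vessel's gross tonnage: 28,750 GT ≥ 37,000 GT? no; and the vessel is not engaged in fishing? no. So the vessel is not a Class-C Operation.
Under rule 8: the master holds a certificate of competency? yes; and Class-C Operation (rule 1)? no; and the vessel is not propelled by mechanical means? yes. So the vessel is not a Class-T Vessel.
Under rule 9: the vessel carries dangerous goods? no; and the vessel does not carry passengers for reward? yes. So the vessel is not a Chargeable Operation.
Under rule 14: Chargeable Operation (rule 9)? no; or the vessel is not engaged in fishing? no; or the vessel operates beyond territorial waters? no. So the vessel is not a Senior Voyage.
Under rule 3: Class-T Vessel (rule 8)? no; or not a Senior Voyage (rule 14)? yes. So the vessel is a Licensed Carrier.
Under rule 12: the vessel carries passengers for reward? no; and the vessel does not carry dangerous goods? yes. So the vessel is not a Class-J Operation.
Under rule 7: the vessel is classed with a recognised organisation? no; the vessel is a pleasure craft? yes; the vessel is not engaged in fishing? no — 1 of 3 hold (need ≥2) → not satisfied.
Under rule 6: not a Class-J Operation (rule 12)? yes; and Tier I Boat (rule 7)? no. So the vessel is not a Tier II Operation.
Under rule 4: the vessel does not have a valid load-line certificate? no; and vessel's gross tonnage: 28,750 GT ≥ 37,000 GT? no. So the vessel is not a Tier IV Ship.
Under rule 2: the vessel is classed with a recognised organisation? no; or the vessel is not propelled by mechanical means? yes; or the vessel is a pleasure craft? yes. So the vessel is an Eligible Boat.
Under rule 11: Tier IV Ship (rule 4)? no; or Eligible Boat (rule 2)? yes. So the vessel is a Restricted Ship.
Under rule 5: Licensed Carrier (rule 3)? yes; and Tier II Operation (rule 6)? no; and Restricted Ship (rule 11)? yes. So the vessel is not a Protected Boat.

No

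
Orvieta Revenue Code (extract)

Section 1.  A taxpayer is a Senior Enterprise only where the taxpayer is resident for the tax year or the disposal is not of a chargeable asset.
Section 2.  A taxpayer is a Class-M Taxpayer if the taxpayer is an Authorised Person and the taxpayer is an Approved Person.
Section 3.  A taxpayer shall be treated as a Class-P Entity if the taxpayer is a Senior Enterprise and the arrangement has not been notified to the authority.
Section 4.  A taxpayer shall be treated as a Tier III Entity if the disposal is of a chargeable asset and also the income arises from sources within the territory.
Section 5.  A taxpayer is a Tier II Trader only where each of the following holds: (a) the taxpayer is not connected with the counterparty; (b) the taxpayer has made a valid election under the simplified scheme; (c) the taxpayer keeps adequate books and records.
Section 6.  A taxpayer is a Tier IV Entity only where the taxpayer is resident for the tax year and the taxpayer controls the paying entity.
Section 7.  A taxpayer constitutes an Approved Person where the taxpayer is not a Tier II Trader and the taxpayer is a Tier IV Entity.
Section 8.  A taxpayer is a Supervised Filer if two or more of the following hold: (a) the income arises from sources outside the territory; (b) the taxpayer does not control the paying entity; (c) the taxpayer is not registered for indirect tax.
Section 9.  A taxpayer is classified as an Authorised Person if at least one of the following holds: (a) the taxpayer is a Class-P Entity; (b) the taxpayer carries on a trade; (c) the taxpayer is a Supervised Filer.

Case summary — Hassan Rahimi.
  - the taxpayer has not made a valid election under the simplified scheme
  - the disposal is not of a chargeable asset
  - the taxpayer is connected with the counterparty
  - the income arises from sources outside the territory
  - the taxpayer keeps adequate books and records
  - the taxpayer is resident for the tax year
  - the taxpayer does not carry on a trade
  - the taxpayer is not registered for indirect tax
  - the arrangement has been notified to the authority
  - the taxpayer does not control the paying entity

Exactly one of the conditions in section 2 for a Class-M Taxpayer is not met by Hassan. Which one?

section 1 — Senior Enterprise: [the taxpayer is resident for the tax year? yes] OR [the disposal is not of a chargeable asset? yes] → satisfied.
section 3 — Class-P Entity: [Senior Enterprise (section 1)? yes] AND [the arrangement has not been notified to the authority? no] → not satisfied.
section 8 — Supervised Filer: the income arises from sources outside the territory? yes; the taxpayer does not control the paying entity? yes; the taxpayer is not registered for indirect tax? yes — 3 of 3 hold (need ≥2) → satisfied.
section 9 — Authorised Person: [Class-P Entity (section 3)? no] OR [the taxpayer carries on a trade? no] OR [Supervised Filer (section 8)? yes] → satisfied.
section 5 — Tier II Trader: [the taxpayer is not connected with the counterparty? no] AND [the taxpayer has made a valid election under the simplified scheme? no] AND [the taxpayer keeps adequate books and records? yes] → not satisfied.
section 6 — Tier IV Entity: [the taxpayer is resident for the tax year? yes] AND [the taxpayer controls the paying entity? no] → not satisfied.
section 7 — Approved Person: [not a Tier II Trader (section 5)? yes] AND [Tier IV Entity (section 6)? no] → not satisfied.
section 2 — Class-M Taxpayer: [Authorised Person (section 9)? yes] AND [Approved Person (section 7)? no] → not satisfied.

Approved Person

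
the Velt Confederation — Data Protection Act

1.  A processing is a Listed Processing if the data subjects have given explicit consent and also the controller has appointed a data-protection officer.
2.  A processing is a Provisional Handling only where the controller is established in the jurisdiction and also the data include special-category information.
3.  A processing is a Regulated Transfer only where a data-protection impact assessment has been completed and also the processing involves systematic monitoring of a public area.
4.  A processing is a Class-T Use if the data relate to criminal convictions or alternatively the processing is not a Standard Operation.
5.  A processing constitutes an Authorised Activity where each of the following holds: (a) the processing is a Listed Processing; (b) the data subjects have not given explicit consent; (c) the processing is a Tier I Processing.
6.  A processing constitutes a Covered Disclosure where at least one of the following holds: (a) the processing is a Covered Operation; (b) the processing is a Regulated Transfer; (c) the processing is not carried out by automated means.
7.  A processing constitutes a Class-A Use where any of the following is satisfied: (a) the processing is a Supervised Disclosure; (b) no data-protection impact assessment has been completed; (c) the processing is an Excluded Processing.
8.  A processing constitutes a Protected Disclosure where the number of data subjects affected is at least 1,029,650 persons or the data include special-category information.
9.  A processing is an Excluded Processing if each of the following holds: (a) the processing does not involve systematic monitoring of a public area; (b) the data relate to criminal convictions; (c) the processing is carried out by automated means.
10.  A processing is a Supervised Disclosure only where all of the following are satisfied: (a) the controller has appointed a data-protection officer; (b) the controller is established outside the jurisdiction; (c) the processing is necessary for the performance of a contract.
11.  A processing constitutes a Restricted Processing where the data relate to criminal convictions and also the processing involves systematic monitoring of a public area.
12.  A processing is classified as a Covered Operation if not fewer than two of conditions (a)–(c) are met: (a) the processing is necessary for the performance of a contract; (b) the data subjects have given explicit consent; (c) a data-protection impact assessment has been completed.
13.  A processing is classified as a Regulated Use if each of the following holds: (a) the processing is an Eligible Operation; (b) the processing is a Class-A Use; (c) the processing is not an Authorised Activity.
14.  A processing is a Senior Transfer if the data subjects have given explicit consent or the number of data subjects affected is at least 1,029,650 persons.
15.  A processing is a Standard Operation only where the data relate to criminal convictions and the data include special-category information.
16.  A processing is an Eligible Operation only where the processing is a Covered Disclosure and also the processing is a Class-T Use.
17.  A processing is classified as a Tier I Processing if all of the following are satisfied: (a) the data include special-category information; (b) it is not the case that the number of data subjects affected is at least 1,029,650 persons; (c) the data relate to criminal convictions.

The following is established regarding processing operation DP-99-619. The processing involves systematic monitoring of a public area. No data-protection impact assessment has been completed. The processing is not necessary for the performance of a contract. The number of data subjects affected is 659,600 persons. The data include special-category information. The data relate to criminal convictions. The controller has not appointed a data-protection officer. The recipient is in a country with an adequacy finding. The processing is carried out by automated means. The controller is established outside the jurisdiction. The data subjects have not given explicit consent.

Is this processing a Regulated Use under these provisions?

No

paragraph 12 — Covered Operation: the processing is necessary for the performance of a contract? no; the data subjects have given explicit consent? no; a data-protection impact assessment has been completed? no — 0 of 3 hold (need ≥2) → not satisfied.
paragraph 3 — Regulated Transfer: [a data-protection impact assessment has been completed? no] AND [the processing involves systematic monitoring of a public area? yes] → not satisfied.
paragraph 6 — Covered Disclosure: [Covered Operation (paragraph 12)? no] OR [Regulated Transfer (paragraph 3)? no] OR [the processing is not carried out by automated means? no] → not satisfied.
paragraph 15 — Standard Operation: [the data relate to criminal convictions? yes] AND [the data include special-category information? yes] → satisfied.
paragraph 4 — Class-T Use: [the data relate to criminal convictions? yes] OR [not a Standard Operation (paragraph 15)? no] → satisfied.
paragraph 16 — Eligible Operation: [Covered Disclosure (paragraph 6)? no] AND [Class-T Use (paragraph 4)? yes] → not satisfied.
paragraph 10 — Supervised Disclosure: [the controller has appointed a data-protection officer? no] AND [the controller is established outside the jurisdiction? yes] AND [the processing is necessary for the performance of a contract? no] → not satisfied.
paragraph 9 — Excluded Processing: [the processing does not involve systematic monitoring of a public area? no] AND [the data relate to criminal convictions? yes] AND [the processing is carried out by automated means? yes] → not satisfied.
paragraph 7 — Class-A Use: [Supervised Disclosure (paragraph 10)? no] OR [no data-protection impact assessment has been completed? yes] OR [Excluded Processing (paragraph 9)? no] → satisfied.
paragraph 1 — Listed Processing: [the data subjects have given explicit consent? no] AND [the controller has appointed a data-protection officer? no] → not satisfied.
paragraph 17 — Tier I Processing: [the data include special-category information? yes] AND [number of data subjects affected: 659,600 persons ≥ 1,029,650 persons? no, so negated condition yes] AND [the data relate to criminal convictions? yes] → satisfied.
paragraph 5 — Authorised Activity: [Listed Processing (paragraph 1)? no] AND [the data subjects have not given explicit consent? yes] AND [Tier I Processing (paragraph 17)? yes] → not satisfied.
paragraph 13 — Regulated Use: [Eligible Operation (paragraph 16)? no] AND [Class-A Use (paragraph 7)? yes] AND [not an Authorised Activity (paragraph 5)? yes] → not satisfied.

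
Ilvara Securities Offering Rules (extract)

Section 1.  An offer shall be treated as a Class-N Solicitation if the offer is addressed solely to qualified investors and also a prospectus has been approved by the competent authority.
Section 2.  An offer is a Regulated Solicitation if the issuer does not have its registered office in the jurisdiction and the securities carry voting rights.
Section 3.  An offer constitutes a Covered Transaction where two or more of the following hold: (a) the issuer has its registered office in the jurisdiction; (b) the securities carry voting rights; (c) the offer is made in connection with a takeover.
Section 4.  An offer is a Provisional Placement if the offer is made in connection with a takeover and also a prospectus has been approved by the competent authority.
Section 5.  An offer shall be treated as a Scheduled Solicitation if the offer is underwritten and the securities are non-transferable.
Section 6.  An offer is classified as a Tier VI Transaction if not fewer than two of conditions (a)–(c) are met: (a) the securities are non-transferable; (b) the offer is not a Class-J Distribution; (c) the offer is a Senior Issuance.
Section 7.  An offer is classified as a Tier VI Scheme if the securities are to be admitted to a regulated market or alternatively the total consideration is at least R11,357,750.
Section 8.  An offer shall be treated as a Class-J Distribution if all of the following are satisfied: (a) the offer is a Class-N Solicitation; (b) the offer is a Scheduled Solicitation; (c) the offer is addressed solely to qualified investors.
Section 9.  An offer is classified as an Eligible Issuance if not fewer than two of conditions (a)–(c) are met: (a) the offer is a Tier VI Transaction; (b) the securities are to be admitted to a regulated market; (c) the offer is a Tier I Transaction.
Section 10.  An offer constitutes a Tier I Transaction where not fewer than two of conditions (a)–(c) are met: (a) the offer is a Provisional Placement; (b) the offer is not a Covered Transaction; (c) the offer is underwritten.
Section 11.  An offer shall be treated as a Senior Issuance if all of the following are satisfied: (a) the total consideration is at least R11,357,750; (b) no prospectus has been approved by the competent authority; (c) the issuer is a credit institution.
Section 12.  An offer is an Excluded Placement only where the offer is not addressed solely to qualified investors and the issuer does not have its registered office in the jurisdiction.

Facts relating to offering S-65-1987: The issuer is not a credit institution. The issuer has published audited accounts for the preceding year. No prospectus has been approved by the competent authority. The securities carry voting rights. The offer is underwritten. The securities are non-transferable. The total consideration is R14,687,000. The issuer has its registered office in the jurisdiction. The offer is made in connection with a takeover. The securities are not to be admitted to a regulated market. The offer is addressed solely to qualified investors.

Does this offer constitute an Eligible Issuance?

section 1 — Class-N Solicitation: [the offer is addressed solely to qualified investors? yes] AND [a prospectus has been approved by the competent authority? no] → not satisfied.
section 5 — Scheduled Solicitation: [the offer is underwritten? yes] AND [the securities are non-transferable? yes] → satisfied.
section 8 — Class-J Distribution: [Class-N Solicitation (section 1)? no] AND [Scheduled Solicitation (section 5)? yes] AND [the offer is addressed solely to qualified investors? yes] → not satisfied.
section 11 — Senior Issuance: [total consideration: R14,687,000 ≥ R11,357,750? yes] AND [no prospectus has been approved by the competent authority? yes] AND [the issuer is a credit institution? no] → not satisfied.
section 6 — Tier VI Transaction: the securities are non-transferable? yes; not a Class-J Distribution (section 8)? yes; Senior Issuance (section 11)? no — 2 of 3 hold (need ≥2) → satisfied.
section 4 — Provisional Placement: [the offer is made in connection with a takeover? yes] AND [a prospectus has been approved by the competent authority? no] → not satisfied.
section 3 — Covered Transaction: the issuer has its registered office in the jurisdiction? yes; the securities carry voting rights? yes; the offer is made in connection with a takeover? yes — 3 of 3 hold (need ≥2) → satisfied.
section 10 — Tier I Transaction: Provisional Placement (section 4)? no; not a Covered Transaction (section 3)? no; the offer is underwritten? yes — 1 of 3 hold (need ≥2) → not satisfied.
section 9 — Eligible Issuance: Tier VI Transaction (section 6)? yes; the securities are to be admitted to a regulated market? no; Tier I Transaction (section 10)? no — 1 of 3 hold (need ≥2) → not satisfied.

No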